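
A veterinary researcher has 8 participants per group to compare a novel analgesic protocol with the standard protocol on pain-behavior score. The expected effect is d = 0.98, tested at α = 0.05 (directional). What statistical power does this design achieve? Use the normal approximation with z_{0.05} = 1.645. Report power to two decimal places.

For two equal groups, power = Φ(d·√(n/2) − z_{α}).
d·√(n/2) = 0.98 × √(8/2) = 0.98 × 2.000 = 1.960.
z_β = 1.960 − 1.645 = 0.315.
Power = Φ(0.315) = 0.624.

power ≈ 0.62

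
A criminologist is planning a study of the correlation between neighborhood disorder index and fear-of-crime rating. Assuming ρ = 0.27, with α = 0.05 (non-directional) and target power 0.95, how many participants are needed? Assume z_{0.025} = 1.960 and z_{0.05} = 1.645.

Fisher's z: C = ½·ln((1+r)/(1−r)) = ½·ln(1.7397) = 0.2769.
n = ((z_{α/2} + z_β)/C)² + 3.
(1.960 + 1.645) / 0.2769 = 3.605 / 0.2769 = 13.019.
n = 13.019² + 3 = 169.50 + 3 = 172.5.
Round up.

n = 173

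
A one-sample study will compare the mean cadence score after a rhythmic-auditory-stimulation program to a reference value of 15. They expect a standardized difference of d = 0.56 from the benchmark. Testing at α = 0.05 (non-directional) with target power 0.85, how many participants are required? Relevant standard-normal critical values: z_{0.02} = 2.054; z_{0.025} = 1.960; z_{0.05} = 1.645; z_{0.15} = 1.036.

For a one-sample test: n = ((z_{α/2} + z_β) / d)².
z_{α/2} + z_β = 1.960 + 1.036 = 2.996.
n = (2.996 / 0.56)² = 5.350² = 28.62.
Round up.

n = 29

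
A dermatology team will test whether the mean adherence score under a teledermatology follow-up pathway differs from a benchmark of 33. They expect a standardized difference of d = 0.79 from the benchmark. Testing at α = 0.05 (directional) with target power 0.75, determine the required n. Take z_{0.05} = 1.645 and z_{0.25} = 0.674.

For a one-sample test: n = ((z_{α} + z_β) / d)².
z_{α} + z_β = 1.645 + 0.674 = 2.319.
n = (2.319 / 0.79)² = 2.935² = 8.62.
Round up.

n = 9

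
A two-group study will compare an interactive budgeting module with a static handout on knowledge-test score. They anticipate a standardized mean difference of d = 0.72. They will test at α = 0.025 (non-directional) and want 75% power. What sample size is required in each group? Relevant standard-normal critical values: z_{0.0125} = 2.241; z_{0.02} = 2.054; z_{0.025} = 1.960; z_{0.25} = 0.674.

For two independent groups with equal n: n = 2·((z_{α/2} + z_β) / d)².
z_{α/2} + z_β = 2.241 + 0.674 = 2.915.
n = 2 × (2.915 / 0.72)² = 2 × 4.049² = 2 × 16.39 = 32.8.
Round up to the next whole participant.

n = 33 per group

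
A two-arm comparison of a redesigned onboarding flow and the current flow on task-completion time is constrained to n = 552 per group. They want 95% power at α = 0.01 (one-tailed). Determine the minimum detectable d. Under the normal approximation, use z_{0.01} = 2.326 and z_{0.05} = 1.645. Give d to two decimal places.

For two independent groups of n = 552 each: d_min = (z_{α} + z_β)·√(2/n).
z-sum = 2.326 + 1.645 = 3.971.
d_min = 3.971 × √(2/552) = 3.971 × 0.0602 = 0.239.

d_min ≈ 0.24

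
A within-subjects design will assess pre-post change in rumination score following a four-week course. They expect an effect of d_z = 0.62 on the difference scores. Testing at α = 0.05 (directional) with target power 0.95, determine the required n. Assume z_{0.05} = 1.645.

n = 29 pairs

For a paired (one-sample on differences) test: n = ((z_{α} + z_β) / d)².
z_{α} + z_β = 1.645 + 1.645 = 3.290.
n = (3.290 / 0.62)² = 5.306² = 28.16.
Round up.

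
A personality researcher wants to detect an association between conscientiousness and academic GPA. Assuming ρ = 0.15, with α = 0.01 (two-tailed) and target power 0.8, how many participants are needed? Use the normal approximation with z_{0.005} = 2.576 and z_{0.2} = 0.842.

n = 515

Fisher's z: C = ½·ln((1+r)/(1−r)) = ½·ln(1.3529) = 0.1511.
n = ((z_{α/2} + z_β)/C)² + 3.
(2.576 + 0.842) / 0.1511 = 3.418 / 0.1511 = 22.621.
n = 22.621² + 3 = 511.70 + 3 = 514.7.
Round up.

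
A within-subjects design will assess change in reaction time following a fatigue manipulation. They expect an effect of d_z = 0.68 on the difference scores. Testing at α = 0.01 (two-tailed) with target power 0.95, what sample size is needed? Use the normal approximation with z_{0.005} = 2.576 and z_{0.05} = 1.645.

n = 39 pairs

For a paired (one-sample on differences) test: n = ((z_{α/2} + z_β) / d)².
z_{α/2} + z_β = 2.576 + 1.645 = 4.221.
n = (4.221 / 0.68)² = 6.207² = 38.53.
Round up.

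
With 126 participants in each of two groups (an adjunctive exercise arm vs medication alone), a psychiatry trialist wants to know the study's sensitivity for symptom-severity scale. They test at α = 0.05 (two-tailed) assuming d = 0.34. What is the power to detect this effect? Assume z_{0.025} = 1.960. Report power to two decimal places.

power ≈ 0.77

For two equal groups, power = Φ(d·√(n/2) − z_{α/2}).
d·√(n/2) = 0.34 × √(126/2) = 0.34 × 7.937 = 2.699.
z_β = 2.699 − 1.960 = 0.739.
Power = Φ(0.739) = 0.770.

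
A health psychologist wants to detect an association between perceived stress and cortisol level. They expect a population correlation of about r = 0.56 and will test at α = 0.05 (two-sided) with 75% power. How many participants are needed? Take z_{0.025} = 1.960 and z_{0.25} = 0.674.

Fisher's z: C = ½·ln((1+r)/(1−r)) = ½·ln(3.5455) = 0.6328.
n = ((z_{α/2} + z_β)/C)² + 3.
(1.960 + 0.674) / 0.6328 = 2.634 / 0.6328 = 4.162.
n = 4.162² + 3 = 17.33 + 3 = 20.3.
Round up.

n = 21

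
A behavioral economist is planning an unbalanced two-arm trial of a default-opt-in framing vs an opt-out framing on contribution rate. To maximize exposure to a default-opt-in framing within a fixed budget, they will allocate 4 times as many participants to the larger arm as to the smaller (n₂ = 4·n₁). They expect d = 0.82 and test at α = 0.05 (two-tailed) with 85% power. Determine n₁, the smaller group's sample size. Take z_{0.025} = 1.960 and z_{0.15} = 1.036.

With allocation ratio k = n₂/n₁ = 4, Var(x̄₁−x̄₂) = σ²(1/n₁ + 1/(k·n₁)) = σ²·(k+1)/(k·n₁).
So n₁ = (1 + 1/k)·((z_{α/2} + z_β)/d)² = 1.250 × (2.996/0.82)².
n₁ = 1.250 × 13.35 = 16.7.
Round up: n₁ = 17, giving n₂ = 4 × 17 = 68.

n₁ = 17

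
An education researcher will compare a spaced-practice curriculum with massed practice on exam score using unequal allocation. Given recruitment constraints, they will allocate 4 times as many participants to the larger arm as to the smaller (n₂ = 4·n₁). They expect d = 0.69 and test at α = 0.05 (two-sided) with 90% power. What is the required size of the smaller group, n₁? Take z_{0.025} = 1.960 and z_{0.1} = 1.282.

With allocation ratio k = n₂/n₁ = 4, Var(x̄₁−x̄₂) = σ²(1/n₁ + 1/(k·n₁)) = σ²·(k+1)/(k·n₁).
So n₁ = (1 + 1/k)·((z_{α/2} + z_β)/d)² = 1.250 × (3.242/0.69)².
n₁ = 1.250 × 22.08 = 27.6.
Round up: n₁ = 28, giving n₂ = 4 × 28 = 112.

n₁ = 28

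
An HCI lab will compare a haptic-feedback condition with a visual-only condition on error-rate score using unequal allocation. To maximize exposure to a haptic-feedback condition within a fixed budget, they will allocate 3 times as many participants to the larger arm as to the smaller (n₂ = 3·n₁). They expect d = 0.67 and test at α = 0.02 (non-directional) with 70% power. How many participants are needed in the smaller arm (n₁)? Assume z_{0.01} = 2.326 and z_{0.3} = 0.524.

With allocation ratio k = n₂/n₁ = 3, Var(x̄₁−x̄₂) = σ²(1/n₁ + 1/(k·n₁)) = σ²·(k+1)/(k·n₁).
So n₁ = (1 + 1/k)·((z_{α/2} + z_β)/d)² = 1.333 × (2.850/0.67)².
n₁ = 1.333 × 18.09 = 24.1.
Round up: n₁ = 25, giving n₂ = 3 × 25 = 75.

n₁ = 25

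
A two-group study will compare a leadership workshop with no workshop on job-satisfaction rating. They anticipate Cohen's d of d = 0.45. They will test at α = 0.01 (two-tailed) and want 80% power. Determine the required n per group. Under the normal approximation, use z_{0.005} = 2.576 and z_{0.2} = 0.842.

n = 116 per group

For two independent groups with equal n: n = 2·((z_{α/2} + z_β) / d)².
z_{α/2} + z_β = 2.576 + 0.842 = 3.418.
n = 2 × (3.418 / 0.45)² = 2 × 7.596² = 2 × 57.69 = 115.4.
Round up to the next whole participant.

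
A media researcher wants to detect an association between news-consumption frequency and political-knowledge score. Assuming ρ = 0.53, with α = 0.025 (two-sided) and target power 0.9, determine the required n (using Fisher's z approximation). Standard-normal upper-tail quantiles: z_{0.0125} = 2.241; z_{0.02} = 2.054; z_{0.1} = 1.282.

Fisher's z: C = ½·ln((1+r)/(1−r)) = ½·ln(3.2553) = 0.5901.
n = ((z_{α/2} + z_β)/C)² + 3.
(2.241 + 1.282) / 0.5901 = 3.523 / 0.5901 = 5.970.
n = 5.970² + 3 = 35.64 + 3 = 38.6.
Round up.

n = 39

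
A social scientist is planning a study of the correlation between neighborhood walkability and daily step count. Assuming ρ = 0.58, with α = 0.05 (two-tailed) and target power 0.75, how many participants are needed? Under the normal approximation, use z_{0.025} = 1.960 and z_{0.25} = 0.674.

Fisher's z: C = ½·ln((1+r)/(1−r)) = ½·ln(3.7619) = 0.6625.
n = ((z_{α/2} + z_β)/C)² + 3.
(1.960 + 0.674) / 0.6625 = 2.634 / 0.6625 = 3.976.
n = 3.976² + 3 = 15.81 + 3 = 18.8.
Round up.

n = 19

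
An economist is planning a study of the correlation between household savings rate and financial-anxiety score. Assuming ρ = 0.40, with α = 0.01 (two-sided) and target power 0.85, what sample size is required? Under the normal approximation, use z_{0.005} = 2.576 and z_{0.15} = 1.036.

Fisher's z: C = ½·ln((1+r)/(1−r)) = ½·ln(2.3333) = 0.4236.
n = ((z_{α/2} + z_β)/C)² + 3.
(2.576 + 1.036) / 0.4236 = 3.612 / 0.4236 = 8.527.
n = 8.527² + 3 = 72.71 + 3 = 75.7.
Round up.

n = 76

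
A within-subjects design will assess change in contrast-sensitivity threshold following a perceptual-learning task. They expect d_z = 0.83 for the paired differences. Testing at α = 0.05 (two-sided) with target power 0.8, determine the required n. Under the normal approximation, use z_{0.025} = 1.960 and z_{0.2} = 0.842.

n = 12 pairs

For a paired (one-sample on differences) test: n = ((z_{α/2} + z_β) / d)².
z_{α/2} + z_β = 1.960 + 0.842 = 2.802.
n = (2.802 / 0.83)² = 3.376² = 11.40.
Round up.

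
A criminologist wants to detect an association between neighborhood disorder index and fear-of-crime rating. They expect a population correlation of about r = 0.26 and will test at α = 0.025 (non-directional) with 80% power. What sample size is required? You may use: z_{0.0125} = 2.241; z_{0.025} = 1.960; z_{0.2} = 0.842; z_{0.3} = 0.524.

Fisher's z: C = ½·ln((1+r)/(1−r)) = ½·ln(1.7027) = 0.2661.
n = ((z_{α/2} + z_β)/C)² + 3.
(2.241 + 0.842) / 0.2661 = 3.083 / 0.2661 = 11.586.
n = 11.586² + 3 = 134.23 + 3 = 137.2.
Round up.

n = 138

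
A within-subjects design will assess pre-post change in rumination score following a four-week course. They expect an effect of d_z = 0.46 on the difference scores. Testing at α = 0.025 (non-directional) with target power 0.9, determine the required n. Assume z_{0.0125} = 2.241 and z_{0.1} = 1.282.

For a paired (one-sample on differences) test: n = ((z_{α/2} + z_β) / d)².
z_{α/2} + z_β = 2.241 + 1.282 = 3.523.
n = (3.523 / 0.46)² = 7.659² = 58.66.
Round up.

n = 59 pairs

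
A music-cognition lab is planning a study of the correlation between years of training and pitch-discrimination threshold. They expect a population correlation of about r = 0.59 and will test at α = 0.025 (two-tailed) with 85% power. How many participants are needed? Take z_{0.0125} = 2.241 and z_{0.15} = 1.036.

n = 27

Fisher's z: C = ½·ln((1+r)/(1−r)) = ½·ln(3.8780) = 0.6777.
n = ((z_{α/2} + z_β)/C)² + 3.
(2.241 + 1.036) / 0.6777 = 3.277 / 0.6777 = 4.835.
n = 4.835² + 3 = 23.38 + 3 = 26.4.
Round up.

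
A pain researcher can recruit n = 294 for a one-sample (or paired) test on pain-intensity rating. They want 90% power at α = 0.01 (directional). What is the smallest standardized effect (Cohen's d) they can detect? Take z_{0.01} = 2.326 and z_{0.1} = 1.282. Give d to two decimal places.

d_min ≈ 0.21

For a single sample (or paired design) of n = 294: d_min = (z_{α} + z_β)/√n.
z-sum = 2.326 + 1.282 = 3.608.
d_min = 3.608 / √294 = 3.608 / 17.146 = 0.210.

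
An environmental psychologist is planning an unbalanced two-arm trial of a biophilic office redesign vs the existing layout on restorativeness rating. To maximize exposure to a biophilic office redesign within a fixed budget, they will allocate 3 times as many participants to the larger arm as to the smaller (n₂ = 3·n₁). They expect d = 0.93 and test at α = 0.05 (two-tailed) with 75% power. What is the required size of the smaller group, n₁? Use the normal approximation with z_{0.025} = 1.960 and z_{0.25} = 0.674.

n₁ = 11

With allocation ratio k = n₂/n₁ = 3, Var(x̄₁−x̄₂) = σ²(1/n₁ + 1/(k·n₁)) = σ²·(k+1)/(k·n₁).
So n₁ = (1 + 1/k)·((z_{α/2} + z_β)/d)² = 1.333 × (2.634/0.93)².
n₁ = 1.333 × 8.02 = 10.7.
Round up: n₁ = 11, giving n₂ = 3 × 11 = 33.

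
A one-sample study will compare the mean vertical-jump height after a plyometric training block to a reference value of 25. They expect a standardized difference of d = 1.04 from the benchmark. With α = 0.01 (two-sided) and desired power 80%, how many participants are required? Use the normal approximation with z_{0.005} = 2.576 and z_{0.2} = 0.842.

n = 11

For a one-sample test: n = ((z_{α/2} + z_β) / d)².
z_{α/2} + z_β = 2.576 + 0.842 = 3.418.
n = (3.418 / 1.04)² = 3.287² = 10.80.
Round up.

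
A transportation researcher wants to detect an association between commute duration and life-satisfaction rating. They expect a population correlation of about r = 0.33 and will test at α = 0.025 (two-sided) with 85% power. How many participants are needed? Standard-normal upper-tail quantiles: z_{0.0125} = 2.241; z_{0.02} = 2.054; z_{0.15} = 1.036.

n = 95

Fisher's z: C = ½·ln((1+r)/(1−r)) = ½·ln(1.9851) = 0.3428.
n = ((z_{α/2} + z_β)/C)² + 3.
(2.241 + 1.036) / 0.3428 = 3.277 / 0.3428 = 9.560.
n = 9.560² + 3 = 91.38 + 3 = 94.4.
Round up.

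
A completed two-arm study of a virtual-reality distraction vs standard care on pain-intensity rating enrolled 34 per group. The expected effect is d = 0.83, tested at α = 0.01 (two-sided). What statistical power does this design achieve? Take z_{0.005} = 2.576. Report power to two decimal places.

For two equal groups, power = Φ(d·√(n/2) − z_{α/2}).
d·√(n/2) = 0.83 × √(34/2) = 0.83 × 4.123 = 3.422.
z_β = 3.422 − 2.576 = 0.846.
Power = Φ(0.846) = 0.801.

power ≈ 0.80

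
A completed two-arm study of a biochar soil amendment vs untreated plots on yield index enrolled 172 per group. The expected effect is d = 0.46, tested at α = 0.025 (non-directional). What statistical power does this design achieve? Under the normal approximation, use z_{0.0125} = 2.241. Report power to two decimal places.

power ≈ 0.98

For two equal groups, power = Φ(d·√(n/2) − z_{α/2}).
d·√(n/2) = 0.46 × √(172/2) = 0.46 × 9.274 = 4.266.
z_β = 4.266 − 2.241 = 2.025.
Power = Φ(2.025) = 0.979.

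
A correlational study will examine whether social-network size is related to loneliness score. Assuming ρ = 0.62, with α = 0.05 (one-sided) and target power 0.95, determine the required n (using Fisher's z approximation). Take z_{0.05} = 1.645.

n = 24

Fisher's z: C = ½·ln((1+r)/(1−r)) = ½·ln(4.2632) = 0.7250.
n = ((z_{α} + z_β)/C)² + 3.
(1.645 + 1.645) / 0.7250 = 3.290 / 0.7250 = 4.538.
n = 4.538² + 3 = 20.59 + 3 = 23.6.
Round up.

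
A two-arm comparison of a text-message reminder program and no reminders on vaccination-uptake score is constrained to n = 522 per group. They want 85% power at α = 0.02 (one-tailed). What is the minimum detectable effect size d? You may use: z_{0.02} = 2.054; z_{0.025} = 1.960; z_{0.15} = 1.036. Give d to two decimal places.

For two independent groups of n = 522 each: d_min = (z_{α} + z_β)·√(2/n).
z-sum = 2.054 + 1.036 = 3.090.
d_min = 3.090 × √(2/522) = 3.090 × 0.0619 = 0.191.

d_min ≈ 0.19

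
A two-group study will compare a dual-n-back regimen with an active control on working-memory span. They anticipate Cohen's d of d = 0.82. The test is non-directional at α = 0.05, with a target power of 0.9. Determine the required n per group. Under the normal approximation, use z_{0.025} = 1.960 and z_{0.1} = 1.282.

For two independent groups with equal n: n = 2·((z_{α/2} + z_β) / d)².
z_{α/2} + z_β = 1.960 + 1.282 = 3.242.
n = 2 × (3.242 / 0.82)² = 2 × 3.954² = 2 × 15.63 = 31.3.
Round up to the next whole participant.

n = 32 per group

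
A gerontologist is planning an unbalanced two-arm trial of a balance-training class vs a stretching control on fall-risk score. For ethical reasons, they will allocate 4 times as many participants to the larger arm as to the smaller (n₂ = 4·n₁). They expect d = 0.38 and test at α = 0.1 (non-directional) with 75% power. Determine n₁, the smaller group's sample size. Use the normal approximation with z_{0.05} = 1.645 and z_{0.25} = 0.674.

n₁ = 47

With allocation ratio k = n₂/n₁ = 4, Var(x̄₁−x̄₂) = σ²(1/n₁ + 1/(k·n₁)) = σ²·(k+1)/(k·n₁).
So n₁ = (1 + 1/k)·((z_{α/2} + z_β)/d)² = 1.250 × (2.319/0.38)².
n₁ = 1.250 × 37.24 = 46.6.
Round up: n₁ = 47, giving n₂ = 4 × 47 = 188.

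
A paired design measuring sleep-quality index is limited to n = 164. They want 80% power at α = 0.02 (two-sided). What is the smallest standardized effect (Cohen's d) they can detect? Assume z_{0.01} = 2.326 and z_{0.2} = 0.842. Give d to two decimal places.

For a single sample (or paired design) of n = 164: d_min = (z_{α/2} + z_β)/√n.
z-sum = 2.326 + 0.842 = 3.168.
d_min = 3.168 / √164 = 3.168 / 12.806 = 0.247.

d_min ≈ 0.25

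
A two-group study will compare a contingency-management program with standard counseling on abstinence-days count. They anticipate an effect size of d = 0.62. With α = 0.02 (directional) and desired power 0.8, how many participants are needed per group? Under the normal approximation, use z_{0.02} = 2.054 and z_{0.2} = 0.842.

For two independent groups with equal n: n = 2·((z_{α} + z_β) / d)².
z_{α} + z_β = 2.054 + 0.842 = 2.896.
n = 2 × (2.896 / 0.62)² = 2 × 4.671² = 2 × 21.82 = 43.6.
Round up to the next whole participant.

n = 44 per group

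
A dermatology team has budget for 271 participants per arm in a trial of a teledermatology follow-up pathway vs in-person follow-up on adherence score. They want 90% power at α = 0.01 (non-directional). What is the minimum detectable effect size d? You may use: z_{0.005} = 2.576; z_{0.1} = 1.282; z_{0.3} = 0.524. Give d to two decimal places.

d_min ≈ 0.33

For two independent groups of n = 271 each: d_min = (z_{α/2} + z_β)·√(2/n).
z-sum = 2.576 + 1.282 = 3.858.
d_min = 3.858 × √(2/271) = 3.858 × 0.0859 = 0.331.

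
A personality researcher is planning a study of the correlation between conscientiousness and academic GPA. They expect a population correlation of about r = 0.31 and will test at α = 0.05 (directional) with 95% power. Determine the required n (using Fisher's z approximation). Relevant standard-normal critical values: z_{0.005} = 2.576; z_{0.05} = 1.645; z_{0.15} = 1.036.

Fisher's z: C = ½·ln((1+r)/(1−r)) = ½·ln(1.8986) = 0.3205.
n = ((z_{α} + z_β)/C)² + 3.
(1.645 + 1.645) / 0.3205 = 3.290 / 0.3205 = 10.265.
n = 10.265² + 3 = 105.37 + 3 = 108.4.
Round up.

n = 109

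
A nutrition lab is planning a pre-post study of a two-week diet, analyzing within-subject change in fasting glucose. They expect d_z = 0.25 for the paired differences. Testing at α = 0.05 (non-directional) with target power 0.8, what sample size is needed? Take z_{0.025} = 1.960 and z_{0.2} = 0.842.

n = 126 pairs

For a paired (one-sample on differences) test: n = ((z_{α/2} + z_β) / d)².
z_{α/2} + z_β = 1.960 + 0.842 = 2.802.
n = (2.802 / 0.25)² = 11.208² = 125.62.
Round up.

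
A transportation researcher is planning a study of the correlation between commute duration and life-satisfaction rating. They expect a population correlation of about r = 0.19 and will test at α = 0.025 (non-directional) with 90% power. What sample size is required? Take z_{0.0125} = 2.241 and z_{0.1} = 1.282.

Fisher's z: C = ½·ln((1+r)/(1−r)) = ½·ln(1.4691) = 0.1923.
n = ((z_{α/2} + z_β)/C)² + 3.
(2.241 + 1.282) / 0.1923 = 3.523 / 0.1923 = 18.320.
n = 18.320² + 3 = 335.63 + 3 = 338.6.
Round up.

n = 339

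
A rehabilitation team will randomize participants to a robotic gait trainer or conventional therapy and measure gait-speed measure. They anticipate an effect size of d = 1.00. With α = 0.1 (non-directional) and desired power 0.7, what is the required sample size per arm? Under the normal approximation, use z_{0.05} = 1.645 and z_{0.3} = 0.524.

For two independent groups with equal n: n = 2·((z_{α/2} + z_β) / d)².
z_{α/2} + z_β = 1.645 + 0.524 = 2.169.
n = 2 × (2.169 / 1.00)² = 2 × 2.169² = 2 × 4.70 = 9.4.
Round up to the next whole participant.

n = 10 per group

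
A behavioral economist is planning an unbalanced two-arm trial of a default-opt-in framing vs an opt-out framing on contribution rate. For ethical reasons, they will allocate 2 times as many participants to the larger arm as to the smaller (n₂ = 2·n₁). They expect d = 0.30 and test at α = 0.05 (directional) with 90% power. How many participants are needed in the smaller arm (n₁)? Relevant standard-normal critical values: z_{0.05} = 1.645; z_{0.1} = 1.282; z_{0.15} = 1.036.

With allocation ratio k = n₂/n₁ = 2, Var(x̄₁−x̄₂) = σ²(1/n₁ + 1/(k·n₁)) = σ²·(k+1)/(k·n₁).
So n₁ = (1 + 1/k)·((z_{α} + z_β)/d)² = 1.500 × (2.927/0.30)².
n₁ = 1.500 × 95.19 = 142.8.
Round up: n₁ = 143, giving n₂ = 2 × 143 = 286.

n₁ = 143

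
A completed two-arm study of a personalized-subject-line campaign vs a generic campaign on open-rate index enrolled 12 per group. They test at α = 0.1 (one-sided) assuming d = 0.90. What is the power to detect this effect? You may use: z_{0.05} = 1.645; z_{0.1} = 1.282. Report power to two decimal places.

For two equal groups, power = Φ(d·√(n/2) − z_{α}).
d·√(n/2) = 0.90 × √(12/2) = 0.90 × 2.449 = 2.205.
z_β = 2.205 − 1.282 = 0.923.
Power = Φ(0.923) = 0.822.

power ≈ 0.82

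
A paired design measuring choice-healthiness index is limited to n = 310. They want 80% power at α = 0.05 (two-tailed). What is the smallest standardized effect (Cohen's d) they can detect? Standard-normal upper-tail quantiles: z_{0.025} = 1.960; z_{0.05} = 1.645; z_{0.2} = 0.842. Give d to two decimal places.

d_min ≈ 0.16

For a single sample (or paired design) of n = 310: d_min = (z_{α/2} + z_β)/√n.
z-sum = 1.960 + 0.842 = 2.802.
d_min = 2.802 / √310 = 2.802 / 17.607 = 0.159.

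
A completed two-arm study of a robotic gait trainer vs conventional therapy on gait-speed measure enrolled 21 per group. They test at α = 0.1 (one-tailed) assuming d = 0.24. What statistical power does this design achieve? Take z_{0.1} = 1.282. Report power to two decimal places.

power ≈ 0.31

For two equal groups, power = Φ(d·√(n/2) − z_{α}).
d·√(n/2) = 0.24 × √(21/2) = 0.24 × 3.240 = 0.778.
z_β = 0.778 − 1.282 = -0.504.
Power = Φ(-0.504) = 0.307.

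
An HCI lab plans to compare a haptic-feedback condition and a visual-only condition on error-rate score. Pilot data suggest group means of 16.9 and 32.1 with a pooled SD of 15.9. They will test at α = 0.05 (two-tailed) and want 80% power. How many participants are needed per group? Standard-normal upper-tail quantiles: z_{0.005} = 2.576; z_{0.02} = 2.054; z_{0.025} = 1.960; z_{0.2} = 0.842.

n = 18 per group

Cohen's d = |M₁ − M₂| / SD_pooled = |16.9 − 32.1| / 15.9 = 15.2 / 15.9 = 0.956.
For two independent groups with equal n: n = 2·((z_{α/2} + z_β) / d)².
z_{α/2} + z_β = 1.960 + 0.842 = 2.802.
n = 2 × (2.802 / 0.956)² = 2 × 2.931² = 2 × 8.59 = 17.2.
Round up to the next whole participant.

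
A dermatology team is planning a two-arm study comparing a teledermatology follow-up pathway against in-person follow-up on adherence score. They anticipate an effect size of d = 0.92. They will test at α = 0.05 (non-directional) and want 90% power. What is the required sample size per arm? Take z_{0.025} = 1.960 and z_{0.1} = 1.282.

For two independent groups with equal n: n = 2·((z_{α/2} + z_β) / d)².
z_{α/2} + z_β = 1.960 + 1.282 = 3.242.
n = 2 × (3.242 / 0.92)² = 2 × 3.524² = 2 × 12.42 = 24.8.
Round up to the next whole participant.

n = 25 per group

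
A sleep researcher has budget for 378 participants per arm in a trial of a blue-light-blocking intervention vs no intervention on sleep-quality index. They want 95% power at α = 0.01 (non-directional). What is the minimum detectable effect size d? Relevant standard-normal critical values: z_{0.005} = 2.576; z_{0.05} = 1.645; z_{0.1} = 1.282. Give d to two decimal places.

d_min ≈ 0.31

For two independent groups of n = 378 each: d_min = (z_{α/2} + z_β)·√(2/n).
z-sum = 2.576 + 1.645 = 4.221.
d_min = 4.221 × √(2/378) = 4.221 × 0.0727 = 0.307.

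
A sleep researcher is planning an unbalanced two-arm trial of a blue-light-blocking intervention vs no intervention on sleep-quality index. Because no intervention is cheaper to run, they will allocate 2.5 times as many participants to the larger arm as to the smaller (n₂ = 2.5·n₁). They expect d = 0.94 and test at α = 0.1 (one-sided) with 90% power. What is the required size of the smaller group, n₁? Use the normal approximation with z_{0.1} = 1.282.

n₁ = 11

With allocation ratio k = n₂/n₁ = 2.5, Var(x̄₁−x̄₂) = σ²(1/n₁ + 1/(k·n₁)) = σ²·(k+1)/(k·n₁).
So n₁ = (1 + 1/k)·((z_{α} + z_β)/d)² = 1.400 × (2.564/0.94)².
n₁ = 1.400 × 7.44 = 10.4.
Round up: n₁ = 11, giving n₂ = ⌈2.5 × 11⌉ = ⌈27.5⌉ = 28.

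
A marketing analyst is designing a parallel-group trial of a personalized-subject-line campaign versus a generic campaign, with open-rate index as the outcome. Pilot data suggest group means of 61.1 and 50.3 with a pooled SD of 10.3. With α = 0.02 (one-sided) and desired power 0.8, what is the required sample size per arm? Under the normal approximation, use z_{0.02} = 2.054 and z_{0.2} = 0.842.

Cohen's d = |M₁ − M₂| / SD_pooled = |61.1 − 50.3| / 10.3 = 10.8 / 10.3 = 1.049.
For two independent groups with equal n: n = 2·((z_{α} + z_β) / d)².
z_{α} + z_β = 2.054 + 0.842 = 2.896.
n = 2 × (2.896 / 1.049)² = 2 × 2.761² = 2 × 7.62 = 15.2.
Round up to the next whole participant.

n = 16 per group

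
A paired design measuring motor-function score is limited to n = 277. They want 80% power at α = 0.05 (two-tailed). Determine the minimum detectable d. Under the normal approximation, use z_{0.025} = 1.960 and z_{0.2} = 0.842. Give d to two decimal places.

For a single sample (or paired design) of n = 277: d_min = (z_{α/2} + z_β)/√n.
z-sum = 1.960 + 0.842 = 2.802.
d_min = 2.802 / √277 = 2.802 / 16.643 = 0.168.

d_min ≈ 0.17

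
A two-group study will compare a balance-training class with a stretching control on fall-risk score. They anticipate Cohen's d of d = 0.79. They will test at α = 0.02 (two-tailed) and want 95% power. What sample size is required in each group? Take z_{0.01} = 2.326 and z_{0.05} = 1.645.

For two independent groups with equal n: n = 2·((z_{α/2} + z_β) / d)².
z_{α/2} + z_β = 2.326 + 1.645 = 3.971.
n = 2 × (3.971 / 0.79)² = 2 × 5.027² = 2 × 25.27 = 50.5.
Round up to the next whole participant.

n = 51 per group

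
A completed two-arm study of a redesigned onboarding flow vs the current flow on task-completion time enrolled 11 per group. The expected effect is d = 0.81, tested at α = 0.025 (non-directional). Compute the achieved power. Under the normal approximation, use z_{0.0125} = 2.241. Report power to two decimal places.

For two equal groups, power = Φ(d·√(n/2) − z_{α/2}).
d·√(n/2) = 0.81 × √(11/2) = 0.81 × 2.345 = 1.900.
z_β = 1.900 − 2.241 = -0.341.
Power = Φ(-0.341) = 0.366.

power ≈ 0.37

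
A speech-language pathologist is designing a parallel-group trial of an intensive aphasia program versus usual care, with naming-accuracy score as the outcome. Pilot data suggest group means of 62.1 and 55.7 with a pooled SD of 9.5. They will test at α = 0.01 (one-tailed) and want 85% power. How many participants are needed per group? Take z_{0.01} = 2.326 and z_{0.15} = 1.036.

n = 50 per group

Cohen's d = |M₁ − M₂| / SD_pooled = |62.1 − 55.7| / 9.5 = 6.4 / 9.5 = 0.674.
For two independent groups with equal n: n = 2·((z_{α} + z_β) / d)².
z_{α} + z_β = 2.326 + 1.036 = 3.362.
n = 2 × (3.362 / 0.674)² = 2 × 4.988² = 2 × 24.88 = 49.8.
Round up to the next whole participant.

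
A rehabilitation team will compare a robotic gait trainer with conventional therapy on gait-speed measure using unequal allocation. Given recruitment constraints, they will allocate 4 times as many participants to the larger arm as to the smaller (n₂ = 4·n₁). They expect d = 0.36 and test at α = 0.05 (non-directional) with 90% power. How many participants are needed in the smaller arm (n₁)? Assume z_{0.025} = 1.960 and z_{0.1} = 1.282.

With allocation ratio k = n₂/n₁ = 4, Var(x̄₁−x̄₂) = σ²(1/n₁ + 1/(k·n₁)) = σ²·(k+1)/(k·n₁).
So n₁ = (1 + 1/k)·((z_{α/2} + z_β)/d)² = 1.250 × (3.242/0.36)².
n₁ = 1.250 × 81.10 = 101.4.
Round up: n₁ = 102, giving n₂ = 4 × 102 = 408.

n₁ = 102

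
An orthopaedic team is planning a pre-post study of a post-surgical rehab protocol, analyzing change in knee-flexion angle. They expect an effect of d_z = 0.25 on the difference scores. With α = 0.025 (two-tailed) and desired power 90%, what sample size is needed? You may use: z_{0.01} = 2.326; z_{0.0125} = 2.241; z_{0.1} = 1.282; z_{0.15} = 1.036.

n = 199 pairs

For a paired (one-sample on differences) test: n = ((z_{α/2} + z_β) / d)².
z_{α/2} + z_β = 2.241 + 1.282 = 3.523.
n = (3.523 / 0.25)² = 14.092² = 198.58.
Round up.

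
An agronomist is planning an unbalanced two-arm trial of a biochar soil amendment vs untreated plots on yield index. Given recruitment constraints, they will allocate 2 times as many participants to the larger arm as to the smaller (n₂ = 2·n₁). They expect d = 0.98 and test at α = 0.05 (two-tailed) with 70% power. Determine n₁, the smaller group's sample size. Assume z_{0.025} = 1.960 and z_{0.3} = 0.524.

With allocation ratio k = n₂/n₁ = 2, Var(x̄₁−x̄₂) = σ²(1/n₁ + 1/(k·n₁)) = σ²·(k+1)/(k·n₁).
So n₁ = (1 + 1/k)·((z_{α/2} + z_β)/d)² = 1.500 × (2.484/0.98)².
n₁ = 1.500 × 6.42 = 9.6.
Round up: n₁ = 10, giving n₂ = 2 × 10 = 20.

n₁ = 10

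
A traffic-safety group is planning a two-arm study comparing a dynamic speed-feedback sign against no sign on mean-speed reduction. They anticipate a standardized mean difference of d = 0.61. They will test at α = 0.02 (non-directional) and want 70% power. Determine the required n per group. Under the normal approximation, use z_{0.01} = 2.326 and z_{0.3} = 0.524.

For two independent groups with equal n: n = 2·((z_{α/2} + z_β) / d)².
z_{α/2} + z_β = 2.326 + 0.524 = 2.850.
n = 2 × (2.850 / 0.61)² = 2 × 4.672² = 2 × 21.83 = 43.7.
Round up to the next whole participant.

n = 44 per group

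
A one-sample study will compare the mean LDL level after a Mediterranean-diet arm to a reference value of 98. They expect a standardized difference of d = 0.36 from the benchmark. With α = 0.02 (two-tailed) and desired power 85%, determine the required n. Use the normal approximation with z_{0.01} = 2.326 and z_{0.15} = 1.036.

For a one-sample test: n = ((z_{α/2} + z_β) / d)².
z_{α/2} + z_β = 2.326 + 1.036 = 3.362.
n = (3.362 / 0.36)² = 9.339² = 87.21.
Round up.

n = 88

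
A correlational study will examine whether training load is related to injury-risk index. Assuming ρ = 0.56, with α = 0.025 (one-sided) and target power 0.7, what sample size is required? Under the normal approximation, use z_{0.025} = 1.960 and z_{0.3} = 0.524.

Fisher's z: C = ½·ln((1+r)/(1−r)) = ½·ln(3.5455) = 0.6328.
n = ((z_{α} + z_β)/C)² + 3.
(1.960 + 0.524) / 0.6328 = 2.484 / 0.6328 = 3.925.
n = 3.925² + 3 = 15.41 + 3 = 18.4.
Round up.

n = 19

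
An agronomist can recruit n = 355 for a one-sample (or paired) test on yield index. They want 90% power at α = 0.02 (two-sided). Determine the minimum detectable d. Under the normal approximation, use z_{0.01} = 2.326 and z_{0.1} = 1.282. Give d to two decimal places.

d_min ≈ 0.19

For a single sample (or paired design) of n = 355: d_min = (z_{α/2} + z_β)/√n.
z-sum = 2.326 + 1.282 = 3.608.
d_min = 3.608 / √355 = 3.608 / 18.841 = 0.191.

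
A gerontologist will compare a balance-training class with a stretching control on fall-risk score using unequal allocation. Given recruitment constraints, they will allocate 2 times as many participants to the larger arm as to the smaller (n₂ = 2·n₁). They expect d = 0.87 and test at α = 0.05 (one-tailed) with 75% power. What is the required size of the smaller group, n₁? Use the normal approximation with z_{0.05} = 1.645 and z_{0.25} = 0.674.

With allocation ratio k = n₂/n₁ = 2, Var(x̄₁−x̄₂) = σ²(1/n₁ + 1/(k·n₁)) = σ²·(k+1)/(k·n₁).
So n₁ = (1 + 1/k)·((z_{α} + z_β)/d)² = 1.500 × (2.319/0.87)².
n₁ = 1.500 × 7.10 = 10.7.
Round up: n₁ = 11, giving n₂ = 2 × 11 = 22.

n₁ = 11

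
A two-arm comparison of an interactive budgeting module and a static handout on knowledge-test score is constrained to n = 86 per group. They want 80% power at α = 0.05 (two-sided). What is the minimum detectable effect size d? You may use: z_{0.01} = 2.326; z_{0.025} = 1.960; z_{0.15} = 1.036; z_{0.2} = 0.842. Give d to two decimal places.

For two independent groups of n = 86 each: d_min = (z_{α/2} + z_β)·√(2/n).
z-sum = 1.960 + 0.842 = 2.802.
d_min = 2.802 × √(2/86) = 2.802 × 0.1525 = 0.427.

d_min ≈ 0.43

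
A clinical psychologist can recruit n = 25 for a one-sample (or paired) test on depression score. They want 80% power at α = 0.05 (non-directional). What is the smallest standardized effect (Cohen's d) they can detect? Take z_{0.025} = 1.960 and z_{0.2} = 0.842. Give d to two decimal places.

d_min ≈ 0.56

For a single sample (or paired design) of n = 25: d_min = (z_{α/2} + z_β)/√n.
z-sum = 1.960 + 0.842 = 2.802.
d_min = 2.802 / √25 = 2.802 / 5.000 = 0.560.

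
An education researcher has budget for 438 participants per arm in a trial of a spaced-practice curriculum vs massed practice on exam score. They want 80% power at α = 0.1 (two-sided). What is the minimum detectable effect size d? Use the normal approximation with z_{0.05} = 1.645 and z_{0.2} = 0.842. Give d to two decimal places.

d_min ≈ 0.17

For two independent groups of n = 438 each: d_min = (z_{α/2} + z_β)·√(2/n).
z-sum = 1.645 + 0.842 = 2.487.
d_min = 2.487 × √(2/438) = 2.487 × 0.0676 = 0.168.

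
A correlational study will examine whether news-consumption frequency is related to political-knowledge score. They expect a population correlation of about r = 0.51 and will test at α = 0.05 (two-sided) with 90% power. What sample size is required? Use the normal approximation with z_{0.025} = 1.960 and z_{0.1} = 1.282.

n = 37

Fisher's z: C = ½·ln((1+r)/(1−r)) = ½·ln(3.0816) = 0.5627.
n = ((z_{α/2} + z_β)/C)² + 3.
(1.960 + 1.282) / 0.5627 = 3.242 / 0.5627 = 5.762.
n = 5.762² + 3 = 33.19 + 3 = 36.2.
Round up.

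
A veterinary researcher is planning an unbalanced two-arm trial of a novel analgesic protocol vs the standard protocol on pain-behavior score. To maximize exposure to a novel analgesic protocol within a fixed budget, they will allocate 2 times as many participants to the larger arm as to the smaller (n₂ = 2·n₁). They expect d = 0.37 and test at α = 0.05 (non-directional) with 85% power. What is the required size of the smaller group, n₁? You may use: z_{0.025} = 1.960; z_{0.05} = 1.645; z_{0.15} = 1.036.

n₁ = 99

With allocation ratio k = n₂/n₁ = 2, Var(x̄₁−x̄₂) = σ²(1/n₁ + 1/(k·n₁)) = σ²·(k+1)/(k·n₁).
So n₁ = (1 + 1/k)·((z_{α/2} + z_β)/d)² = 1.500 × (2.996/0.37)².
n₁ = 1.500 × 65.57 = 98.3.
Round up: n₁ = 99, giving n₂ = 2 × 99 = 198.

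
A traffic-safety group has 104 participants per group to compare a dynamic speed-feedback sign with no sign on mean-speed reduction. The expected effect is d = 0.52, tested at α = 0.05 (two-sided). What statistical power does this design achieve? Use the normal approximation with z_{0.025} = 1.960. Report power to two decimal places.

power ≈ 0.96

For two equal groups, power = Φ(d·√(n/2) − z_{α/2}).
d·√(n/2) = 0.52 × √(104/2) = 0.52 × 7.211 = 3.750.
z_β = 3.750 − 1.960 = 1.790.
Power = Φ(1.790) = 0.963.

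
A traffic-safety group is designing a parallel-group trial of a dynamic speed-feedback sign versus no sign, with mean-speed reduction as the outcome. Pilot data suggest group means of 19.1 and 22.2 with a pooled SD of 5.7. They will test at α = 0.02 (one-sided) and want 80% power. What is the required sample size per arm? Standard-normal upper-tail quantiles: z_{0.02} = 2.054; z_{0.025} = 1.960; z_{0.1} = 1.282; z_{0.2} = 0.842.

Cohen's d = |M₁ − M₂| / SD_pooled = |19.1 − 22.2| / 5.7 = 3.1 / 5.7 = 0.544.
For two independent groups with equal n: n = 2·((z_{α} + z_β) / d)².
z_{α} + z_β = 2.054 + 0.842 = 2.896.
n = 2 × (2.896 / 0.544)² = 2 × 5.324² = 2 × 28.34 = 56.7.
Round up to the next whole participant.

n = 57 per group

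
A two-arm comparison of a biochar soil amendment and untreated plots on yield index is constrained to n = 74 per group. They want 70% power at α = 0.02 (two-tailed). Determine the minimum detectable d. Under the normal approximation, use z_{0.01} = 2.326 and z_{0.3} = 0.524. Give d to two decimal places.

For two independent groups of n = 74 each: d_min = (z_{α/2} + z_β)·√(2/n).
z-sum = 2.326 + 0.524 = 2.850.
d_min = 2.850 × √(2/74) = 2.850 × 0.1644 = 0.469.

d_min ≈ 0.47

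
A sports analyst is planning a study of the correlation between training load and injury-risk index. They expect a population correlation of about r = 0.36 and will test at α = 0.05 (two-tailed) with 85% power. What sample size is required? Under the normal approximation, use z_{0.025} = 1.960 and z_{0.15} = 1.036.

n = 67

Fisher's z: C = ½·ln((1+r)/(1−r)) = ½·ln(2.1250) = 0.3769.
n = ((z_{α/2} + z_β)/C)² + 3.
(1.960 + 1.036) / 0.3769 = 2.996 / 0.3769 = 7.949.
n = 7.949² + 3 = 63.19 + 3 = 66.2.
Round up.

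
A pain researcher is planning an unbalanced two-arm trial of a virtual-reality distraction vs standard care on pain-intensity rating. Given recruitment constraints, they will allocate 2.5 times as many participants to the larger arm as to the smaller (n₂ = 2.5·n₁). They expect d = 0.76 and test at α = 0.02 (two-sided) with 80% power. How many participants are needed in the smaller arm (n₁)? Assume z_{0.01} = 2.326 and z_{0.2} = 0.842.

n₁ = 25

With allocation ratio k = n₂/n₁ = 2.5, Var(x̄₁−x̄₂) = σ²(1/n₁ + 1/(k·n₁)) = σ²·(k+1)/(k·n₁).
So n₁ = (1 + 1/k)·((z_{α/2} + z_β)/d)² = 1.400 × (3.168/0.76)².
n₁ = 1.400 × 17.38 = 24.3.
Round up: n₁ = 25, giving n₂ = ⌈2.5 × 25⌉ = ⌈62.5⌉ = 63.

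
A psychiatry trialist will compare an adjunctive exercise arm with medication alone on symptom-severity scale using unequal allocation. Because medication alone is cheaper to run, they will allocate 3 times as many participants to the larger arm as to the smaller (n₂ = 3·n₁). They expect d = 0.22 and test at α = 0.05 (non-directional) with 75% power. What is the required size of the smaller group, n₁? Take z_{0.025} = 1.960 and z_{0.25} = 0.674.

With allocation ratio k = n₂/n₁ = 3, Var(x̄₁−x̄₂) = σ²(1/n₁ + 1/(k·n₁)) = σ²·(k+1)/(k·n₁).
So n₁ = (1 + 1/k)·((z_{α/2} + z_β)/d)² = 1.333 × (2.634/0.22)².
n₁ = 1.333 × 143.35 = 191.1.
Round up: n₁ = 192, giving n₂ = 3 × 192 = 576.

n₁ = 192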